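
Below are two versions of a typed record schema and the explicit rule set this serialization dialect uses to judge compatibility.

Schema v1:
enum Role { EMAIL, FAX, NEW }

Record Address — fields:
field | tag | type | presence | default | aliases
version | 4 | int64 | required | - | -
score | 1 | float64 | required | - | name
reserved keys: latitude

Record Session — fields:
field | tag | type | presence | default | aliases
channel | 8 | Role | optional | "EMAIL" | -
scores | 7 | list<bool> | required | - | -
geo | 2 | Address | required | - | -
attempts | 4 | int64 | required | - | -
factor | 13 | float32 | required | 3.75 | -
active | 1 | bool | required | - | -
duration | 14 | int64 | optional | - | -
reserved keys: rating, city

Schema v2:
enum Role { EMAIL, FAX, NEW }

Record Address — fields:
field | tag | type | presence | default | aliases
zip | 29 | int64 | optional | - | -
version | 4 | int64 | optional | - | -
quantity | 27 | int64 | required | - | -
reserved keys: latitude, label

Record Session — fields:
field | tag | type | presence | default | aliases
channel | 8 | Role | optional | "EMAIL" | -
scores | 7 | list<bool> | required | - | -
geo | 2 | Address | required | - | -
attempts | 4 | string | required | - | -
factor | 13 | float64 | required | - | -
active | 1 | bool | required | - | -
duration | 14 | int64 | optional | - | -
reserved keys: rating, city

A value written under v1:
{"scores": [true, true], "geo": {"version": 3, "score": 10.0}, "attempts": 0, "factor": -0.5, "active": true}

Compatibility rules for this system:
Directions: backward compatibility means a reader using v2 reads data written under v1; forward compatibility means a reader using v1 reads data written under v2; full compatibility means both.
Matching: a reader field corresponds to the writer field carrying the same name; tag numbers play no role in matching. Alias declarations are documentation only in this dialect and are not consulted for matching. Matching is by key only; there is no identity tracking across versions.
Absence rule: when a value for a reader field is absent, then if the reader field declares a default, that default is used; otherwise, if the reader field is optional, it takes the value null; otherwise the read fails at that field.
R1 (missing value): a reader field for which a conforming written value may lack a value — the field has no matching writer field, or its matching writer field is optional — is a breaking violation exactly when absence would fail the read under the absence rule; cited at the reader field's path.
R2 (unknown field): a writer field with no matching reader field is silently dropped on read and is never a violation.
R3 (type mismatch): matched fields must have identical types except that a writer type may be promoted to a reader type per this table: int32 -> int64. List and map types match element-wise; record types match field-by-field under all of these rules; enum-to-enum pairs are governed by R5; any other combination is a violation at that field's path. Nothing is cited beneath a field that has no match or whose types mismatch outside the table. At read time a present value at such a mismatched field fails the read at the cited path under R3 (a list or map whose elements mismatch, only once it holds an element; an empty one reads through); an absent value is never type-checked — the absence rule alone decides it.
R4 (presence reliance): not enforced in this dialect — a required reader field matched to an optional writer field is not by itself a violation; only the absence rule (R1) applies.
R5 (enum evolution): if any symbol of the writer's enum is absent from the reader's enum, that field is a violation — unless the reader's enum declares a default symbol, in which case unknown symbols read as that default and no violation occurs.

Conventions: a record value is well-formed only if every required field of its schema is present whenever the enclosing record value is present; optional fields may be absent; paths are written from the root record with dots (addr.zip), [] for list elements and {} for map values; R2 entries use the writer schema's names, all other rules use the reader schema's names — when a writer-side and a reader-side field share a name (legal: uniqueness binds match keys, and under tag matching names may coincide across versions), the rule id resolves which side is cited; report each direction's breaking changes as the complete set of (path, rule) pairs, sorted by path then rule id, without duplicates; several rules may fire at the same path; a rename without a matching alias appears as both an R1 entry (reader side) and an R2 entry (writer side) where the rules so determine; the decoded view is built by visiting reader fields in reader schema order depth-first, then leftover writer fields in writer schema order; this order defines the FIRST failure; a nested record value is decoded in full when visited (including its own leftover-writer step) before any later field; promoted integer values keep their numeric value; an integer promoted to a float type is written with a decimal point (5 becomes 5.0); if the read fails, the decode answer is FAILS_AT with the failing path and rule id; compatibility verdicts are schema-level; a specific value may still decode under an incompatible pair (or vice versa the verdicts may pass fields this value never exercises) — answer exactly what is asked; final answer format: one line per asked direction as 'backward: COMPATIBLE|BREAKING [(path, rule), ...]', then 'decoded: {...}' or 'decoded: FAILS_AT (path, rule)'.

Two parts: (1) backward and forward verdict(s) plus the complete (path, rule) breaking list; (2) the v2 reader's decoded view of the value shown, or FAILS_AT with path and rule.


backward: BREAKING [(attempts, R3), (factor, R3), (geo.quantity, R1)]; forward: BREAKING [(attempts, R3), (factor, R3), (geo.score, R1), (geo.version, R1)]; decoded: FAILS_AT (geo.quantity, R1)

in Session below, arrows point writer -> reader
backward for Session (reader v2, writer v1):
  channel <- channel (Role -> Role, writer optional)
  scores <- scores (list<bool> -> list<bool>, writer required)
  geo <- geo (Address -> Address, writer required)
  attempts <- attempts (int64 -> string, writer required)
  factor <- factor (float32 -> float64, writer required)
  active <- active (bool -> bool, writer required)
  duration <- duration (int64 -> int64, writer optional)
  geo.zip: no writer match
  geo.version <- geo.version (int64 -> int64, writer required)
  geo.quantity: no writer match
  geo.score (writer side), unknown to reader
  breaking: (attempts, R3)
  breaking: (factor, R3)
  breaking: (geo.quantity, R1)
  => backward verdict for Session: BREAKING, 3 violation(s)
forward for Session (reader v1, writer v2):
  channel <- channel (Role -> Role, writer optional)
  scores <- scores (list<bool> -> list<bool>, writer required)
  geo <- geo (Address -> Address, writer required)
  attempts <- attempts (string -> int64, writer required)
  factor <- factor (float64 -> float32, writer required)
  active <- active (bool -> bool, writer required)
  duration <- duration (int64 -> int64, writer optional)
  geo.version <- geo.version (int64 -> int64, writer optional)
  geo.score: no writer match
  geo.zip (writer side), unknown to reader
  geo.quantity (writer side), unknown to reader
  breaking: (attempts, R3)
  breaking: (factor, R3)
  breaking: (geo.score, R1)
  breaking: (geo.version, R1)
  => forward verdict for Session: BREAKING, 4 violation(s)
decoding the Session value with the v2 reader:
  channel := "EMAIL" (missing; default applied)
  scores := [true, true]
  geo.zip := null (missing; optional => null)
  geo.version := 3
  read fails at geo.quantity under R1 (no fill)
  => FAILS_AT (geo.quantity, R1)


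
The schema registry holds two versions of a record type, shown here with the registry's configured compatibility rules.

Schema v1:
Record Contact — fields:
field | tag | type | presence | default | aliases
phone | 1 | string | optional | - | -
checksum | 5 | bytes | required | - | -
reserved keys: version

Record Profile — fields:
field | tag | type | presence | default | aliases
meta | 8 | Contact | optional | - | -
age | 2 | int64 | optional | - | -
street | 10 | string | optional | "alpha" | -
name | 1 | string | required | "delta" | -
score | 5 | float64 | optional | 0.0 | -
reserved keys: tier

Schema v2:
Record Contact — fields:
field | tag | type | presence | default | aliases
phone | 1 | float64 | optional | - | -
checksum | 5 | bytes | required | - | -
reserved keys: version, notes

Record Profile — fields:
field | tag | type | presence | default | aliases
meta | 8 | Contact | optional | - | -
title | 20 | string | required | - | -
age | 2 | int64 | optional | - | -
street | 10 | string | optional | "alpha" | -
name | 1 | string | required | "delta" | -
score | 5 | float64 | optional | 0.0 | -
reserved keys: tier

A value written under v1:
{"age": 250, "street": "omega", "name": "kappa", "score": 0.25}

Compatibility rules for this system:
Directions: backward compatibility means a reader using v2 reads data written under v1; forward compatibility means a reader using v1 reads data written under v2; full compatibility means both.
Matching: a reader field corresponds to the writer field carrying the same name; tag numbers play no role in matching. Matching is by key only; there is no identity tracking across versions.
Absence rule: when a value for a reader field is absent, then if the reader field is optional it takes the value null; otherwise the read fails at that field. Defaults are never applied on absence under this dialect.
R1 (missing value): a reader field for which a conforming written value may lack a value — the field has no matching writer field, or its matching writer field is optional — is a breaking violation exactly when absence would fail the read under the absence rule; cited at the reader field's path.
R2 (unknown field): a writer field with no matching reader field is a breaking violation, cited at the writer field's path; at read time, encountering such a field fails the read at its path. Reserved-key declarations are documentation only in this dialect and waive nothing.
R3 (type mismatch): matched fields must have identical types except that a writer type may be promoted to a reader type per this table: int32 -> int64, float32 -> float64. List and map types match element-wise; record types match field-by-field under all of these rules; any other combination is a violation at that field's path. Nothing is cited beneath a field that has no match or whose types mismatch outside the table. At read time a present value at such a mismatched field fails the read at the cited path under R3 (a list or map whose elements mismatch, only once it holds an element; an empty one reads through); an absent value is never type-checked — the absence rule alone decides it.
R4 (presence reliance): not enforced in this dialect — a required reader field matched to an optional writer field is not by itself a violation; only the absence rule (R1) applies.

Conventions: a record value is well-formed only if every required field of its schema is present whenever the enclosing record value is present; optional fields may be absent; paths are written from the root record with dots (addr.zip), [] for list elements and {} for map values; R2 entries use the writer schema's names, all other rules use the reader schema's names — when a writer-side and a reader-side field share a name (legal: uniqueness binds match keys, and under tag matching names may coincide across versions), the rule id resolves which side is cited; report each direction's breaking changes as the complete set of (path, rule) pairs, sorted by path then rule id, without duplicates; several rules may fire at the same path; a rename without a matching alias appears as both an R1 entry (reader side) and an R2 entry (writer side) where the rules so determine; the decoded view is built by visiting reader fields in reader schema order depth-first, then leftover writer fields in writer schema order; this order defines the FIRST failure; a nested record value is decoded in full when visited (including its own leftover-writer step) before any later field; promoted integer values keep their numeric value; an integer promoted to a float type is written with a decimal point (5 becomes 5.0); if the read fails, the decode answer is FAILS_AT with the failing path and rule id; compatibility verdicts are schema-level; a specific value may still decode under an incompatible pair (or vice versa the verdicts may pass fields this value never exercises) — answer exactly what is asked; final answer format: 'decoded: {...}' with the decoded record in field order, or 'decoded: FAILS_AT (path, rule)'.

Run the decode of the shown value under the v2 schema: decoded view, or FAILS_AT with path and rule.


each type pair in Profile: writer, then reader
decode (reader v2):
  meta := null (absent, optional -> null)
  read fails at title under R1 (no fill)
  => FAILS_AT (title, R1)
the other Profile changes do not affect what is asked:
  field phone in record Contact: type string changed to float64 -> matters for Profile compatibility verdicts, not for this value's decode

decoded: FAILS_AT (title, R1)


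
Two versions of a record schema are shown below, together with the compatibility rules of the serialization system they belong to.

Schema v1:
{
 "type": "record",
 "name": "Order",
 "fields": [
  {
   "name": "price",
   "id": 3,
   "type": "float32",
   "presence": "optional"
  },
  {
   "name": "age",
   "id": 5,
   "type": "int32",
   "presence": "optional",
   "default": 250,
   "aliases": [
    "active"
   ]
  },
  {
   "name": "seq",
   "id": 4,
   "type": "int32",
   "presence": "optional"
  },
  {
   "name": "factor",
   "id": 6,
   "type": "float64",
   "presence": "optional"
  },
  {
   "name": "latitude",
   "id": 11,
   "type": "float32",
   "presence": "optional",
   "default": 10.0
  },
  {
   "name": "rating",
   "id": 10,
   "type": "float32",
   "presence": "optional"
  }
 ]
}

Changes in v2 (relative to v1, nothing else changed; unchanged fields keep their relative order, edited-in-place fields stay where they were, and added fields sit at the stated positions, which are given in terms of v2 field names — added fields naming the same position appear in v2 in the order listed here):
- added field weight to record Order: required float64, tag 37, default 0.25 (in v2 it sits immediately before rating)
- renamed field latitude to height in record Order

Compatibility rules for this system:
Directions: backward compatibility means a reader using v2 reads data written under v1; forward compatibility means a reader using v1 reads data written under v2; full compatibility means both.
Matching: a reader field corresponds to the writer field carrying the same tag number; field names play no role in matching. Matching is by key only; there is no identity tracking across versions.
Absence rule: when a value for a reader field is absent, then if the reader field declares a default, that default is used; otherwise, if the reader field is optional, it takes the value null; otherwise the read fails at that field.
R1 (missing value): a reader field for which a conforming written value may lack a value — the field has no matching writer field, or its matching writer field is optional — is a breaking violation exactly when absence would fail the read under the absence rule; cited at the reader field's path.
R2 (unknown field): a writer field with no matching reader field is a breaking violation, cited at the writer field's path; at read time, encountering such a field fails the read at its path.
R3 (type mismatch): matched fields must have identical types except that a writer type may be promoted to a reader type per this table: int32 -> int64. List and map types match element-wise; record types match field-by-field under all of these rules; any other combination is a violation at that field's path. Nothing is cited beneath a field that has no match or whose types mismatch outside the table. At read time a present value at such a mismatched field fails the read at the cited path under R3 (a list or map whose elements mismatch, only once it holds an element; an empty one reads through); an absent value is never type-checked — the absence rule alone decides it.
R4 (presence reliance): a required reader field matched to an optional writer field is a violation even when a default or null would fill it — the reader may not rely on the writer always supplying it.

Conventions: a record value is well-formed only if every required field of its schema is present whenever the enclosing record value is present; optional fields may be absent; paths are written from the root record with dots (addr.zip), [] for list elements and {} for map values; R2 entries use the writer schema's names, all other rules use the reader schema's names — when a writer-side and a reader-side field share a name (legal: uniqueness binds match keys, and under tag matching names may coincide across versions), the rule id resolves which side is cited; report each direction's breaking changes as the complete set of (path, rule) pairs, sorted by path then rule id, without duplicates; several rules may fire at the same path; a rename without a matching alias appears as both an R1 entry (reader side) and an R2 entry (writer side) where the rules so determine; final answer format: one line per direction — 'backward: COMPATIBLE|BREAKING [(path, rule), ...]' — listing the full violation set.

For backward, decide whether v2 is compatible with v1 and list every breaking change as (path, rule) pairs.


backward: COMPATIBLE []

in Order below, arrows point writer -> reader
checking backward for Order: reader v2 against writer v1:
  price <- price (float32 -> float32, writer optional)
  age <- age (int32 -> int32, writer optional)
  seq <- seq (int32 -> int32, writer optional)
  factor <- factor (float64 -> float64, writer optional)
  height <- latitude (float32 -> float32, writer optional)
  weight: no writer-side match
  rating <- rating (float32 -> float32, writer optional)
  nothing fires on Order: backward is COMPATIBLE
ruling out the remaining Order differences:
  added field weight to record Order: required float64, tag 37, default 0.25 (in v2 it sits immediately before rating) -> matters only for Order's forward compatibility — outside the asked direction
  renamed field latitude to height in record Order -> fires no rule on Order, leaving the asked answer as it is


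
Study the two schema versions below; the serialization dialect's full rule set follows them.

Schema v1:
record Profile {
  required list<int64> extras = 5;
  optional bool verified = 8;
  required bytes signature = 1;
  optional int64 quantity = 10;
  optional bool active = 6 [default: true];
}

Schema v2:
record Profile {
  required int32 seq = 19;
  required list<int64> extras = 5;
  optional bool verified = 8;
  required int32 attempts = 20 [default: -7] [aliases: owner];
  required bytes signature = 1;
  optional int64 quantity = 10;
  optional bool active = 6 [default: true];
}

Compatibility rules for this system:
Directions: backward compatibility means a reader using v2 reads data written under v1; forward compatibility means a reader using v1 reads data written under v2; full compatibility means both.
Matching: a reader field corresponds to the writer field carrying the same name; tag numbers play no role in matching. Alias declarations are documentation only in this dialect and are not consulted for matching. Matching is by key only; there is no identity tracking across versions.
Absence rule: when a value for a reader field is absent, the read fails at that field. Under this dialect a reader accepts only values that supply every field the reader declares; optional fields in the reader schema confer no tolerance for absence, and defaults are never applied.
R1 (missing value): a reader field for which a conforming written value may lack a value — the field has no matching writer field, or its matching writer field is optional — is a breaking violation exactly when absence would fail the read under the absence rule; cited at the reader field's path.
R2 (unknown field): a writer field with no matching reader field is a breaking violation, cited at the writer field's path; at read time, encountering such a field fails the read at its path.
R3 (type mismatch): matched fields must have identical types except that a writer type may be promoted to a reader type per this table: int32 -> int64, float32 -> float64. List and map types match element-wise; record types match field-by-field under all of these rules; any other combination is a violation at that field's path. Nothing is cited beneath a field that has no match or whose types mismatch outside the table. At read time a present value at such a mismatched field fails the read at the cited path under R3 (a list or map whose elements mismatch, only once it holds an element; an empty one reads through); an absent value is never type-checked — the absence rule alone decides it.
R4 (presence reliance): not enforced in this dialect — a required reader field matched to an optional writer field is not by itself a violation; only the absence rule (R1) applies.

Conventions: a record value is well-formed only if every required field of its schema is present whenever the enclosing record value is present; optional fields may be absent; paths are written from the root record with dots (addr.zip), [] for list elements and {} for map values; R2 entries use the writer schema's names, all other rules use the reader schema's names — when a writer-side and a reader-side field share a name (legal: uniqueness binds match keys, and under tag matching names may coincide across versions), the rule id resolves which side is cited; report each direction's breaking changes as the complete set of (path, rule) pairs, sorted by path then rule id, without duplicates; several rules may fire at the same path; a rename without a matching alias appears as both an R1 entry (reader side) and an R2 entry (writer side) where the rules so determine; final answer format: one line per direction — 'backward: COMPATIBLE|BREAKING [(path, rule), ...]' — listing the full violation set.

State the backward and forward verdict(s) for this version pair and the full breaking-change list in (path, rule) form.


the writer's type comes first in each Profile pair
backward analysis of Profile with v2 as reader and v1 as writer:
  seq: no writer match
  list<int64> -> list<int64>, writer required: extras aligns to extras
  bool -> bool, writer optional: verified aligns to verified
  attempts: no writer match
  bytes -> bytes, writer required: signature aligns to signature
  int64 -> int64, writer optional: quantity aligns to quantity
  bool -> bool, writer optional: active aligns to active
  rule R1 violated at active
  rule R1 violated at attempts
  rule R1 violated at quantity
  rule R1 violated at seq
  rule R1 violated at verified
  => 5 violation(s): backward is BREAKING for Profile
forward analysis of Profile with v1 as reader and v2 as writer:
  list<int64> -> list<int64>, writer required: extras aligns to extras
  bool -> bool, writer optional: verified aligns to verified
  bytes -> bytes, writer required: signature aligns to signature
  int64 -> int64, writer optional: quantity aligns to quantity
  bool -> bool, writer optional: active aligns to active
  writer seq: unknown to reader
  writer attempts: unknown to reader
  rule R1 violated at active
  rule R2 violated at attempts
  rule R1 violated at quantity
  rule R2 violated at seq
  rule R1 violated at verified
  => 5 violation(s): forward is BREAKING for Profile

backward: BREAKING [(active, R1), (attempts, R1), (quantity, R1), (seq, R1), (verified, R1)]; forward: BREAKING [(active, R1), (attempts, R2), (quantity, R1), (seq, R2), (verified, R1)]


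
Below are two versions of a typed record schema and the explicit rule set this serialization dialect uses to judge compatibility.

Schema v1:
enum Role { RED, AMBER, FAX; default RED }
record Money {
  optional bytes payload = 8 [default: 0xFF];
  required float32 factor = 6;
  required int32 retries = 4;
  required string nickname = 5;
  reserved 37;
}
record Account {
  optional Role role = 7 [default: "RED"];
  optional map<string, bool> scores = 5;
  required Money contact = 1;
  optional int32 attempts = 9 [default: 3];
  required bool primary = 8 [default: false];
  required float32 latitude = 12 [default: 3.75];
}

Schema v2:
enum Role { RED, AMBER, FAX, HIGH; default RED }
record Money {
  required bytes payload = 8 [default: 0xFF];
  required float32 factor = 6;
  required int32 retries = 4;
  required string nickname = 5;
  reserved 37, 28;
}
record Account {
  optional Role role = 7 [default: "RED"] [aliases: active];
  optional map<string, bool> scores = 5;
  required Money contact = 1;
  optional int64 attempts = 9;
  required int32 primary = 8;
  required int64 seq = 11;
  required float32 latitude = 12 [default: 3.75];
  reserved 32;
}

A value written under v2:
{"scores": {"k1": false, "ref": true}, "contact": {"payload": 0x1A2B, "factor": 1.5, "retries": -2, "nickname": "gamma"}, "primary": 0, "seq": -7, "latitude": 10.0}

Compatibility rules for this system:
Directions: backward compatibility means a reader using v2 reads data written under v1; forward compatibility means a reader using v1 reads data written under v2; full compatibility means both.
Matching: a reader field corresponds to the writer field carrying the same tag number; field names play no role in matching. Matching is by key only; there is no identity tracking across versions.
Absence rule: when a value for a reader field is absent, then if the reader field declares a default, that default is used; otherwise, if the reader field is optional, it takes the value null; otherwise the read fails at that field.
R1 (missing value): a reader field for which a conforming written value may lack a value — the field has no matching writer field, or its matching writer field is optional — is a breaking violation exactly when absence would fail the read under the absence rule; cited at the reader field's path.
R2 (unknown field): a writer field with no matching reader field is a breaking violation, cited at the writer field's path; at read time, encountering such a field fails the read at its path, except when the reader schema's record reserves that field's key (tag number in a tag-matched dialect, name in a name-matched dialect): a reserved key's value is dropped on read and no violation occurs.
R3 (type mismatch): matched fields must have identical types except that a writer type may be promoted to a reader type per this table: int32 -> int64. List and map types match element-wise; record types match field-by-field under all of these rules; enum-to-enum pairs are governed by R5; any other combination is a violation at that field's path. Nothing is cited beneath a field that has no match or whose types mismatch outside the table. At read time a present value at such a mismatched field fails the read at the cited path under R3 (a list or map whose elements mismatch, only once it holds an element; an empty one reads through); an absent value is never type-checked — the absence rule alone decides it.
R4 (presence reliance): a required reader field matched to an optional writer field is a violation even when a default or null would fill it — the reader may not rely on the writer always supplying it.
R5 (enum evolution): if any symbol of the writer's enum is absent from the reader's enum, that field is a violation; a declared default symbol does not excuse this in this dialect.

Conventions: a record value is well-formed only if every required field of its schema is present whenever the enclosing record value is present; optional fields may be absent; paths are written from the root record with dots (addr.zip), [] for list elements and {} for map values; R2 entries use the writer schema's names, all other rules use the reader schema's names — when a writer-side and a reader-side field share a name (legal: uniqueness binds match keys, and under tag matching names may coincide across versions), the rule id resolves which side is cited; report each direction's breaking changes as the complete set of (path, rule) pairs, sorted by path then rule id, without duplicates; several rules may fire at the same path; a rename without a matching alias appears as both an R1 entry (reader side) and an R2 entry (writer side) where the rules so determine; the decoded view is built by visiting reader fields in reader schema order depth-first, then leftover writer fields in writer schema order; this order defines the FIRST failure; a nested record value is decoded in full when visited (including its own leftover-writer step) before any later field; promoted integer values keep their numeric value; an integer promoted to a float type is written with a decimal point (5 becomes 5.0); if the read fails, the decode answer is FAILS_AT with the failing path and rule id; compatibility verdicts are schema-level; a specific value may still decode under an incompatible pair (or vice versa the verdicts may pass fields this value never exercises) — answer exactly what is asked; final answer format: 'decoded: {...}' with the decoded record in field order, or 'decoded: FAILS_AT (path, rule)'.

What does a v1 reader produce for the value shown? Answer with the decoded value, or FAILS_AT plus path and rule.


decoded: FAILS_AT (primary, R3)

in Account below, arrows point writer -> reader
migrating the Account value to v1:
  role := "RED" (absent -> default)
  scores := {"k1": false, "ref": true}
  contact.payload := 0x1A2B
  contact.factor := 1.5
  contact.retries := -2
  contact.nickname := "gamma"
  attempts := 3 (absent -> default)
  read fails at primary under R3
  => FAILS_AT (primary, R3)
diffs on Account not affecting the asked answer:
  field payload in record Money: optional changed to required -> schema-level compatibility only; this Account value's decode is unchanged
  field attempts in record Account: type int32 changed to int64 (its default is dropped) -> schema-level compatibility only; this Account value's decode is unchanged
  added field seq to record Account: required int64, tag 11 (in v2 it sits immediately before latitude) -> schema-level compatibility only; this Account value's decode is unchanged
  enum Role (field role in record Account): symbol HIGH added -> schema-level compatibility only; this Account value's decode is unchanged


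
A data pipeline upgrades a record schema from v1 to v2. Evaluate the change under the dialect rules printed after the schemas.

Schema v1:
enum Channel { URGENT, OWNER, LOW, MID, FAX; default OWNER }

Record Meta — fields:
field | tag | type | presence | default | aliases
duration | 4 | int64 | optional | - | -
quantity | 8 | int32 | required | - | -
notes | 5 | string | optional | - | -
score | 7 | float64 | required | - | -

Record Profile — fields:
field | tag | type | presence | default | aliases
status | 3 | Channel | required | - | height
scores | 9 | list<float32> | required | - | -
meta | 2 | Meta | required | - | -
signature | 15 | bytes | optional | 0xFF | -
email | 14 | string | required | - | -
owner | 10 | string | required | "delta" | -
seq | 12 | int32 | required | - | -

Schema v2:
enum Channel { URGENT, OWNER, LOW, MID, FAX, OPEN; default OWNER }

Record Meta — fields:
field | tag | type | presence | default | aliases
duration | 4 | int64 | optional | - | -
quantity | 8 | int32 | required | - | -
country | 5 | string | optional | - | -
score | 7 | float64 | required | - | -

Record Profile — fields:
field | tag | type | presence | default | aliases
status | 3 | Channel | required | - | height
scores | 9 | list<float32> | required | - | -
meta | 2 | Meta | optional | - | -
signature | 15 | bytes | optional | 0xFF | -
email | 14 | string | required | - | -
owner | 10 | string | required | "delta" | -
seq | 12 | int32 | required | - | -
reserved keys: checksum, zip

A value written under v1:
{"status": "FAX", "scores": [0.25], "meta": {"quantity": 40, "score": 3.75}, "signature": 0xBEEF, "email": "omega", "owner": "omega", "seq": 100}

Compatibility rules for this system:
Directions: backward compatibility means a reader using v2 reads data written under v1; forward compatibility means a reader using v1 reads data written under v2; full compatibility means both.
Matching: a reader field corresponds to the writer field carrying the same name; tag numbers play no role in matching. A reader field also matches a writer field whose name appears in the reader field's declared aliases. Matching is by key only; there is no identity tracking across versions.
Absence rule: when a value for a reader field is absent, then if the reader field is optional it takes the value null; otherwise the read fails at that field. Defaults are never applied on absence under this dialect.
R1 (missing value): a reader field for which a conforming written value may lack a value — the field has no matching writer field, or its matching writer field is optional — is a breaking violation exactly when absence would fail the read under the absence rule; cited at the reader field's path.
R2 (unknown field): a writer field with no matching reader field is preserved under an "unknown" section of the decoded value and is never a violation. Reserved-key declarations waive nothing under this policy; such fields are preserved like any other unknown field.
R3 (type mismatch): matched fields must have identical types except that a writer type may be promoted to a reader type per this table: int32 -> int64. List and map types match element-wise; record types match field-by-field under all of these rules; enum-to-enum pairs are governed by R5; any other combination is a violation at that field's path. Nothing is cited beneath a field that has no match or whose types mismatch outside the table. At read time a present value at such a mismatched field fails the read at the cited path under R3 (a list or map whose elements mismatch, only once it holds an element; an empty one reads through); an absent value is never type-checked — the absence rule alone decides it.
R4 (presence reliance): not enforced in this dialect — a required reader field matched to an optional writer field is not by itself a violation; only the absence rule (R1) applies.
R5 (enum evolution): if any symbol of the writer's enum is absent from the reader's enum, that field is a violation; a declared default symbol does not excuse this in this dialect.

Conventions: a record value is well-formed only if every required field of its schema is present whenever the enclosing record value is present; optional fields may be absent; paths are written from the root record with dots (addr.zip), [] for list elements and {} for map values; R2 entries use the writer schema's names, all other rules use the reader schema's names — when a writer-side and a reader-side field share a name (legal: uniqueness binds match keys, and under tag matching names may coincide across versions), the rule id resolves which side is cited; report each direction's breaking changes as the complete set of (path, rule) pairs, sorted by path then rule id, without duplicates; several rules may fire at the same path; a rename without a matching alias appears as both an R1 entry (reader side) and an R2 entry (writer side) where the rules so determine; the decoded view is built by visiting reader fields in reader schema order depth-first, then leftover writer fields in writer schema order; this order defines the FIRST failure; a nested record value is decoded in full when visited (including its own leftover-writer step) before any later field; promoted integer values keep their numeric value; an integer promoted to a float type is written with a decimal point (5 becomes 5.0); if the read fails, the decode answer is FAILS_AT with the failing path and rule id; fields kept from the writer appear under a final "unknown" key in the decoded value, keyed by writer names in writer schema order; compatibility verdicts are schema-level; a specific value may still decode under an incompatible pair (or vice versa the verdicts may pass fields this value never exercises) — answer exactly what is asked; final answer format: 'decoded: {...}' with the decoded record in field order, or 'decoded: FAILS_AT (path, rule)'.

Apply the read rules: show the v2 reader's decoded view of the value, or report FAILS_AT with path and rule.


each type pair in Profile: writer, then reader
decoding the Profile value with the v2 reader:
  status := "FAX"
  scores := [0.25]
  meta.duration := null (absent, optional -> null)
  meta.quantity := 40
  meta.country := null (absent, optional -> null)
  meta.score := 3.75
  signature := 0xBEEF
  email := "omega"
  owner := "omega"
  seq := 100
  => decoded: {"status": "FAX", "scores": [0.25], "meta": {"duration": null, "quantity": 40, "country": null, "score": 3.75}, "signature": 0xBEEF, "email": "omega", "owner": "omega", "seq": 100}
diffs on Profile not affecting the asked answer:
  enum Channel (field status in record Profile): symbol OPEN added -> shifts the Profile verdicts, not this decode
  field meta in record Profile: required changed to optional -> shifts the Profile verdicts, not this decode

decoded: {"status": "FAX", "scores": [0.25], "meta": {"duration": null, "quantity": 40, "country": null, "score": 3.75}, "signature": 0xBEEF, "email": "omega", "owner": "omega", "seq": 100}


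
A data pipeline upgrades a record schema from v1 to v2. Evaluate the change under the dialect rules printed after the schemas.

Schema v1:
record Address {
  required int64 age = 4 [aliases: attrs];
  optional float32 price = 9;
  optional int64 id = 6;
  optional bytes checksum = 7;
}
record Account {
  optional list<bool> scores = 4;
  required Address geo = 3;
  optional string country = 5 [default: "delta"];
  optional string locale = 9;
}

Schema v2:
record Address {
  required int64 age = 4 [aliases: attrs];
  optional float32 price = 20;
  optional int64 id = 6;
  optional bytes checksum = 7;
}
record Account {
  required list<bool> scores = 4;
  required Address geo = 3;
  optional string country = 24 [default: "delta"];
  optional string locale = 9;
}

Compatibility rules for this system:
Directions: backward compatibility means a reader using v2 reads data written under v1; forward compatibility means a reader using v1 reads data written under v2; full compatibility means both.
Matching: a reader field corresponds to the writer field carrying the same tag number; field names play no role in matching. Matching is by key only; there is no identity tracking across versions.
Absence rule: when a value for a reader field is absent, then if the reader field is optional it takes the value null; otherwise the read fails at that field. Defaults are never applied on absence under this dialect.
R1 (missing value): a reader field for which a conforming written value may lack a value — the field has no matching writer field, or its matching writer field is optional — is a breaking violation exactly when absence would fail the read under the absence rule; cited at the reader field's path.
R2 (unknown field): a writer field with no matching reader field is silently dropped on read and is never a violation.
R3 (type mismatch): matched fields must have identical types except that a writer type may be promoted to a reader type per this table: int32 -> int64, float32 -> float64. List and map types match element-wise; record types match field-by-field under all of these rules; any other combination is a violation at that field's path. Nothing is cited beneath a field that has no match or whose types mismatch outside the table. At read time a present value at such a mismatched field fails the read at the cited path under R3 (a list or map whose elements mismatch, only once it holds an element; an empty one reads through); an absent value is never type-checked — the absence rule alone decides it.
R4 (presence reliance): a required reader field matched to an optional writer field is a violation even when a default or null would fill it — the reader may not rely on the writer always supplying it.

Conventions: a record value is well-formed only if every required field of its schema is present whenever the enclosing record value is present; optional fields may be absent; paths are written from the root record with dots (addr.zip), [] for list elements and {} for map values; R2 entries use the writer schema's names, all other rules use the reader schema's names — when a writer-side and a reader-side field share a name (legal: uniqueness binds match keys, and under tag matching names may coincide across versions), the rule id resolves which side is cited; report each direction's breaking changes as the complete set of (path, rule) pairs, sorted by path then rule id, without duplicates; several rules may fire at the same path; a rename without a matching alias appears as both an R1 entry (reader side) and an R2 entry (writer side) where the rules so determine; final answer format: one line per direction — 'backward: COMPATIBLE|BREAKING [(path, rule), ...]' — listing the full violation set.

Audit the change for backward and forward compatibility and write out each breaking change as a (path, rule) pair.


in Account below, arrows point writer -> reader
backward for Account (reader v2, writer v1):
  scores <- scores (list<bool> -> list<bool>, writer optional)
  geo <- geo (Address -> Address, writer required)
  country: no writer-side match
  locale <- locale (string -> string, writer optional)
  writer country: unknown to reader
  geo.age <- geo.age (int64 -> int64, writer required)
  geo.price: no writer-side match
  geo.id <- geo.id (int64 -> int64, writer optional)
  geo.checksum <- geo.checksum (bytes -> bytes, writer optional)
  writer geo.price: unknown to reader
  breaking: (scores, R1)
  breaking: (scores, R4)
  backward on Account therefore BREAKING (2)
forward for Account (reader v1, writer v2):
  scores <- scores (list<bool> -> list<bool>, writer required)
  geo <- geo (Address -> Address, writer required)
  country: no writer-side match
  locale <- locale (string -> string, writer optional)
  writer country: unknown to reader
  geo.age <- geo.age (int64 -> int64, writer required)
  geo.price: no writer-side match
  geo.id <- geo.id (int64 -> int64, writer optional)
  geo.checksum <- geo.checksum (bytes -> bytes, writer optional)
  writer geo.price: unknown to reader
  => forward: COMPATIBLE

backward: BREAKING [(scores, R1), (scores, R4)]; forward: COMPATIBLE []
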